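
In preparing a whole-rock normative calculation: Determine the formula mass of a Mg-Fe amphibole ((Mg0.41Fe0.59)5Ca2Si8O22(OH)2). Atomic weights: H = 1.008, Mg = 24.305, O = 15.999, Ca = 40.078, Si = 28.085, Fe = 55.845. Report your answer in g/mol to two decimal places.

M = 2.05(24.305) + 2.95(55.845) + 2(40.078) + 8(28.085) + 24(15.999) + 2(1.008)

905.40 g/mol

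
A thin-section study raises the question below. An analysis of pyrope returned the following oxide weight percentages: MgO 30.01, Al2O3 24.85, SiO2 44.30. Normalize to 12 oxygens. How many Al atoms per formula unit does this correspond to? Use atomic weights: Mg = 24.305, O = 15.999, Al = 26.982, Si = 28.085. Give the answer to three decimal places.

30.01 wt% MgO ÷ 40.304 g/mol = 0.74459 mol, giving 0.74459 Mg and 0.74459 O.
24.85 wt% Al2O3 ÷ 101.961 g/mol = 0.24372 mol, giving 0.48744 Al and 0.73116 O.
44.30 wt% SiO2 ÷ 60.083 g/mol = 0.73731 mol, giving 0.73731 Si and 1.47462 O.
Oxygen sums to 2.95037; scaling by 12/2.95037 = 4.06729 puts the formula on 12 O.
Al: 0.48744 × 4.06729 = 1.983 atoms per formula unit.

1.983 Al apfu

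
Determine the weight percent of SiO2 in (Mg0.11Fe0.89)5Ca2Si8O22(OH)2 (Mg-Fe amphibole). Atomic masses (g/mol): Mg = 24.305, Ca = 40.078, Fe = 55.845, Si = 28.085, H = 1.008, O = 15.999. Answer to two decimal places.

Molar mass of (Mg0.11Fe0.89)5Ca2Si8O22(OH)2 = 0.55*24.305 + 4.45*55.845 + 2*40.078 + 8*28.085 + 24*15.999 + 2*1.008 = 952.706 g/mol.
Each formula unit contains 8 Si, equivalent to 8/1 = 8.0000 mol SiO2.
M(SiO2) = 1×28.085 + 2×15.999 = 60.083 g/mol.
Mass of SiO2 per formula unit = 8.0000 × 60.083 = 480.664 g.
SiO2 wt% = 480.664 / 952.706 × 100 = 50.45%.

50.45 wt%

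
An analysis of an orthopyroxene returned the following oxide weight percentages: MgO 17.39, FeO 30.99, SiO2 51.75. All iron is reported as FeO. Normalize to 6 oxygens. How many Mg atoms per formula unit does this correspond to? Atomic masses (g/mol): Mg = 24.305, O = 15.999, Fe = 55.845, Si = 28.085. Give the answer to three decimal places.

1.001 Mg apfu

MgO (M=40.304): mol = 0.43147; Mg = 0.43147, O = 0.43147.
FeO (M=71.844): mol = 0.43135; Fe = 0.43135, O = 0.43135.
SiO2 (M=60.083): mol = 0.86131; Si = 0.86131, O = 1.72262.
ΣO = 2.58544; factor = 6/ΣO = 2.32069.
Mg apfu = 0.43147 × 2.32069 = 1.001.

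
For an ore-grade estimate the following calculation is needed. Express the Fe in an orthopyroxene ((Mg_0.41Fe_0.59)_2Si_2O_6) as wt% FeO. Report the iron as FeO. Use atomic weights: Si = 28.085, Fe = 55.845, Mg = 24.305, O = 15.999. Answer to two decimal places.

M((Mg_0.41Fe_0.59)_2Si_2O_6) = 237.991 g/mol; M(FeO) = 71.844 g/mol.
Moles FeO per formula unit = 1.18 Fe ÷ 1 = 1.1800.
FeO fraction = (1.1800 × 71.844) / 237.991 = 84.776/237.991 = 0.3562.

35.62 wt%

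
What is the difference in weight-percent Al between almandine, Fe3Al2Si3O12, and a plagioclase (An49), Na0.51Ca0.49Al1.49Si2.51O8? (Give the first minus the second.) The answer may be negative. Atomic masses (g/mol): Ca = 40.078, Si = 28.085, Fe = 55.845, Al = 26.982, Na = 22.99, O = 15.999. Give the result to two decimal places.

First mineral: 53.964 g Al in 497.742 g formula = 10.84 wt% Al.
Second mineral: 40.203 g Al in 270.052 g formula = 14.89 wt% Al.
10.84% − 14.89% gives a difference of -4.05 percentage points.

-4.05 percentage points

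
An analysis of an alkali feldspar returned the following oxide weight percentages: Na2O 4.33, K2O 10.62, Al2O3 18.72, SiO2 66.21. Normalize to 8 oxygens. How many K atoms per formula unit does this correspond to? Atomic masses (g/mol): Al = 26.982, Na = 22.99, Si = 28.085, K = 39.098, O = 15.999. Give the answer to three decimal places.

0.614 K apfu

Na2O (M=61.979): mol = 0.06986; Na = 0.13972, O = 0.06986.
K2O (M=94.195): mol = 0.11274; K = 0.22548, O = 0.11274.
Al2O3 (M=101.961): mol = 0.18360; Al = 0.36720, O = 0.55080.
SiO2 (M=60.083): mol = 1.10198; Si = 1.10198, O = 2.20396.
ΣO = 2.93736; factor = 8/ΣO = 2.72353.
K apfu = 0.22548 × 2.72353 = 0.614.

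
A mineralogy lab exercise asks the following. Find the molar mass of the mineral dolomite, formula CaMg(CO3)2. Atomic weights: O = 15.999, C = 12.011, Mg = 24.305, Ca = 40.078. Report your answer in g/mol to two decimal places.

184.40 g/mol

Ca: 1 × 40.078 = 40.0780
Mg: 1 × 24.305 = 24.3050
C: 2 × 12.011 = 24.0220
O: 6 × 15.999 = 95.9940
Summing the contributions gives the formula mass.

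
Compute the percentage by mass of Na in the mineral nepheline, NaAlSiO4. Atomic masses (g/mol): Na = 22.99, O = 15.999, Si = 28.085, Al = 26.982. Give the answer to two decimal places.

M(NaAlSiO4) = 142.053 g/mol.
Na contributes 1 × 22.99 = 22.990 g per mole.
22.990/142.053 = 0.1618 → 16.18%.

16.18 mass %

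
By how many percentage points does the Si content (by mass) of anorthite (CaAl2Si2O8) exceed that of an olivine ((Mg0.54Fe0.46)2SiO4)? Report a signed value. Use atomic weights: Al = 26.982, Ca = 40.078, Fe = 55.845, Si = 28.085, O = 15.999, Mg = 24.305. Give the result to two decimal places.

Si in CaAl2Si2O8: molar mass 278.204 g/mol; 2×28.085 = 56.170 g → 20.19 wt%.
Si in (Mg0.54Fe0.46)2SiO4: molar mass 169.708 g/mol; 1×28.085 = 28.085 g → 16.55 wt%.
Difference = 20.19 − 16.55 = 3.64 percentage points.

3.64 percentage points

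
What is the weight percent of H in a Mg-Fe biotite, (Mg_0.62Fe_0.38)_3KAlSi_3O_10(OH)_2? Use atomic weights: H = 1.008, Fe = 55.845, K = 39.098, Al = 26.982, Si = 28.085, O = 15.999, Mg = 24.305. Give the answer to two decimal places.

0.44 weight percent

M((Mg_0.62Fe_0.38)_3KAlSi_3O_10(OH)_2) = 453.210 g/mol.
H contributes 2 × 1.008 = 2.016 g per mole.
2.016/453.210 = 0.0044 → 0.44%.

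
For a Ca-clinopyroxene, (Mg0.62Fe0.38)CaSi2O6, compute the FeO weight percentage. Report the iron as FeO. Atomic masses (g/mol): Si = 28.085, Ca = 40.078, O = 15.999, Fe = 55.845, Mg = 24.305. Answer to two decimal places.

Molar mass of (Mg0.62Fe0.38)CaSi2O6 = 0.62·24.305 + 0.38·55.845 + 1·40.078 + 2·28.085 + 6·15.999 = 228.532 g/mol.
Each formula unit contains 0.38 Fe, equivalent to 0.38/1 = 0.3800 mol FeO.
M(FeO) = 1×55.845 + 1×15.999 = 71.844 g/mol.
Mass of FeO per formula unit = 0.3800 × 71.844 = 27.301 g.
FeO wt% = 27.301 / 228.532 × 100 = 11.95%.

11.95 wt%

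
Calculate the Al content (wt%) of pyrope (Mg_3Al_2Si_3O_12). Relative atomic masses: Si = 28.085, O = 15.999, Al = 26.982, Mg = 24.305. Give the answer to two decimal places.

Formula mass = 3·24.305 + 2·26.982 + 3·28.085 + 12·15.999 = 403.122 g/mol, of which 53.964 g is Al.
So Al makes up 53.964/403.122 = 0.1339 of the mass, i.e. 13.39%.

13.39 wt%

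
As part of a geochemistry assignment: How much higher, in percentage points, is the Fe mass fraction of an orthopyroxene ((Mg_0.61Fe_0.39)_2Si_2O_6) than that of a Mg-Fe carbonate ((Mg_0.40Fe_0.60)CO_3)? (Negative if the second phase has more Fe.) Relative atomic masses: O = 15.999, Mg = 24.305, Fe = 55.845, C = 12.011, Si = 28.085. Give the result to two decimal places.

-13.13 percentage points

M((Mg_0.61Fe_0.39)_2Si_2O_6) = 225.375 g/mol, so wt% Fe = 43.559/225.375 × 100 = 19.33%.
M((Mg_0.40Fe_0.60)CO_3) = 103.237 g/mol, so wt% Fe = 33.507/103.237 × 100 = 32.46%.
19.33 − 32.46 = -13.13 pp.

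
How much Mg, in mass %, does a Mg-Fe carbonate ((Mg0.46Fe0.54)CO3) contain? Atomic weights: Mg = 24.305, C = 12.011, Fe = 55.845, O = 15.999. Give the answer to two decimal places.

11.03 mass %

M((Mg0.46Fe0.54)CO3) = 101.345 g/mol.
Mg contributes 0.46 × 24.305 = 11.180 g per mole.
11.180/101.345 = 0.1103 → 11.03%.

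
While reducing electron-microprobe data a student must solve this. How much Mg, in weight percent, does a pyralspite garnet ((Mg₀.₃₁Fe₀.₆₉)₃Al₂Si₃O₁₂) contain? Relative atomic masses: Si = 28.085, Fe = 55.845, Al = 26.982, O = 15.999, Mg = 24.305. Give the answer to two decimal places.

Formula mass = 0.93*24.305 + 2.07*55.845 + 2*26.982 + 3*28.085 + 12*15.999 = 468.410 g/mol, of which 22.604 g is Mg.
So Mg makes up 22.604/468.410 = 0.0483 of the mass, i.e. 4.83%.

4.83 weight percent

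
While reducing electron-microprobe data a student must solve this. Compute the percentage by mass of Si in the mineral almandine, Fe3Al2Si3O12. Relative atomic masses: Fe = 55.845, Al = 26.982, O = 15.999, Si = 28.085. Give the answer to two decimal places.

16.93 wt%

Formula mass = 3×55.845 + 2×26.982 + 3×28.085 + 12×15.999 = 497.742 g/mol, of which 84.255 g is Si.
So Si makes up 84.255/497.742 = 0.1693 of the mass, i.e. 16.93%.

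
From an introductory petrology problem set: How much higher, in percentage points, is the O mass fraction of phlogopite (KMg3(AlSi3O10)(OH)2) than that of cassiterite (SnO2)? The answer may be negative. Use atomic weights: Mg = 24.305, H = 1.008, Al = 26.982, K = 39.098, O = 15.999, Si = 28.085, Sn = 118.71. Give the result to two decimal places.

O in KMg3(AlSi3O10)(OH)2: molar mass 417.254 g/mol; 12×15.999 = 191.988 g → 46.01 wt%.
O in SnO2: molar mass 150.708 g/mol; 2×15.999 = 31.998 g → 21.23 wt%.
Difference = 46.01 − 21.23 = 24.78 percentage points.

24.78 percentage points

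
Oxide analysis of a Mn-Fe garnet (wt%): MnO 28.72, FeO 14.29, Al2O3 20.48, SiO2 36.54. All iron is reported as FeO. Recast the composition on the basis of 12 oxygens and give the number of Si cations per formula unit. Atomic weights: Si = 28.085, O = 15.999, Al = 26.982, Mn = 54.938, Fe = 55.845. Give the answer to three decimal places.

3.012 Si apfu

MnO (M=70.937): mol = 0.40487; Mn = 0.40487, O = 0.40487.
FeO (M=71.844): mol = 0.19890; Fe = 0.19890, O = 0.19890.
Al2O3 (M=101.961): mol = 0.20086; Al = 0.40172, O = 0.60258.
SiO2 (M=60.083): mol = 0.60816; Si = 0.60816, O = 1.21632.
ΣO = 2.42267; factor = 12/ΣO = 4.95321.
Si apfu = 0.60816 × 4.95321 = 3.012.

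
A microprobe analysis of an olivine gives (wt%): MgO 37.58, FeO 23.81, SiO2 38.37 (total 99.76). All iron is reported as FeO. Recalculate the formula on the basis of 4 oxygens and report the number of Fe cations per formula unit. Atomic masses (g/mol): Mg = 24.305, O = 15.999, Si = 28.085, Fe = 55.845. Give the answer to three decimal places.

MgO: 37.58/40.304 = 0.93241 mol → 0.93241 mol Mg, 0.93241 mol O.
FeO: 23.81/71.844 = 0.33141 mol → 0.33141 mol Fe, 0.33141 mol O.
SiO2: 38.37/60.083 = 0.63862 mol → 0.63862 mol Si, 1.27724 mol O.
Total oxygen = 2.54106 mol. Normalization factor = 4/2.54106 = 1.57415.
Fe per 4 O = 0.33141 × 1.57415 = 0.522.

0.522 Fe apfu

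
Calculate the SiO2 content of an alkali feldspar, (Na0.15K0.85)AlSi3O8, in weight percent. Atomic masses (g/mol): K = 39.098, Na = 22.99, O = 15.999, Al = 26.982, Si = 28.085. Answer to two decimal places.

65.33 wt%

Molar mass of (Na0.15K0.85)AlSi3O8 = 0.15·22.99 + 0.85·39.098 + 1·26.982 + 3·28.085 + 8·15.999 = 275.911 g/mol.
Each formula unit contains 3 Si, equivalent to 3/1 = 3.0000 mol SiO2.
M(SiO2) = 1×28.085 + 2×15.999 = 60.083 g/mol.
Mass of SiO2 per formula unit = 3.0000 × 60.083 = 180.249 g.
SiO2 wt% = 180.249 / 275.911 × 100 = 65.33%.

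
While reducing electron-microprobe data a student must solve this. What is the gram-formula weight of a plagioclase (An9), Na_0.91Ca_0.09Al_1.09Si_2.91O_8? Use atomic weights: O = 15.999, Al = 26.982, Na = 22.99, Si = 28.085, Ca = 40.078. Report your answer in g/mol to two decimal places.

The formula mass is the sum 0.91×22.99 + 0.09×40.078 + 1.09×26.982 + 2.91×28.085 + 8×15.999.

263.66 g/mol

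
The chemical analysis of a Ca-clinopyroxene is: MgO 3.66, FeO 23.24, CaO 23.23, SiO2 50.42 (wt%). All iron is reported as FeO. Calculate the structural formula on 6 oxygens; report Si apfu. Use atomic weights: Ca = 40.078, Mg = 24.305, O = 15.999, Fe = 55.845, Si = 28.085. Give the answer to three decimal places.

2.008 Si apfu

3.66 wt% MgO ÷ 40.304 g/mol = 0.09081 mol, giving 0.09081 Mg and 0.09081 O.
23.24 wt% FeO ÷ 71.844 g/mol = 0.32348 mol, giving 0.32348 Fe and 0.32348 O.
23.23 wt% CaO ÷ 56.077 g/mol = 0.41425 mol, giving 0.41425 Ca and 0.41425 O.
50.42 wt% SiO2 ÷ 60.083 g/mol = 0.83917 mol, giving 0.83917 Si and 1.67834 O.
Oxygen sums to 2.50688; scaling by 6/2.50688 = 2.39341 puts the formula on 6 O.
Si: 0.83917 × 2.39341 = 2.008 atoms per formula unit.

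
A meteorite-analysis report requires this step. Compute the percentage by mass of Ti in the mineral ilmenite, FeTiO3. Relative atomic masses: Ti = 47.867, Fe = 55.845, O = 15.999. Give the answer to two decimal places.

Molar mass of FeTiO3: 1*55.845 + 1*47.867 + 3*15.999 = 151.709 g/mol.
Mass of Ti per formula unit: 1 × 47.867 = 47.867 g.
Weight fraction Ti = 47.867 / 151.709 = 0.3155.

31.55 wt%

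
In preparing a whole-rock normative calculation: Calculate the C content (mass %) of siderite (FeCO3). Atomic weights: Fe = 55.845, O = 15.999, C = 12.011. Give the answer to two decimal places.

10.37 mass %

Molar mass of FeCO3: 1·55.845 + 1·12.011 + 3·15.999 = 115.853 g/mol.
Mass of C per formula unit: 1 × 12.011 = 12.011 g.
Weight fraction C = 12.011 / 115.853 = 0.1037.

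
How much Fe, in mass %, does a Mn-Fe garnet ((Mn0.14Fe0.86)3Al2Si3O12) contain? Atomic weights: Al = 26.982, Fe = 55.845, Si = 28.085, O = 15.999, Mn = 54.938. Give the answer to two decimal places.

Molar mass of (Mn0.14Fe0.86)3Al2Si3O12: 0.42·54.938 + 2.58·55.845 + 2·26.982 + 3·28.085 + 12·15.999 = 497.361 g/mol.
Mass of Fe per formula unit: 2.58 × 55.845 = 144.080 g.
Weight fraction Fe = 144.080 / 497.361 = 0.2897.

28.97 mass %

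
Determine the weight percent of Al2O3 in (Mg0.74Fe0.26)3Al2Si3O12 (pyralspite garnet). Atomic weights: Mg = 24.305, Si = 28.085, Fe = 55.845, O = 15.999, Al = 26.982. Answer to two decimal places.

23.84 wt%

Molar mass of (Mg0.74Fe0.26)3Al2Si3O12 = 2.22·24.305 + 0.78·55.845 + 2·26.982 + 3·28.085 + 12·15.999 = 427.723 g/mol.
Each formula unit contains 2 Al, equivalent to 2/2 = 1.0000 mol Al2O3.
M(Al2O3) = 2×26.982 + 3×15.999 = 101.961 g/mol.
Mass of Al2O3 per formula unit = 1.0000 × 101.961 = 101.961 g.
Al2O3 wt% = 101.961 / 427.723 × 100 = 23.84%.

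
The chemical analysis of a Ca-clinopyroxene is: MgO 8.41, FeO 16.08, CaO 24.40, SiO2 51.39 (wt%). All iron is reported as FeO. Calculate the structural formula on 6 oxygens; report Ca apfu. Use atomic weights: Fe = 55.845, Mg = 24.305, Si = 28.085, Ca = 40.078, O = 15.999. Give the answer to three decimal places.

1.013 Ca apfu

MgO: 8.41/40.304 = 0.20866 mol → 0.20866 mol Mg, 0.20866 mol O.
FeO: 16.08/71.844 = 0.22382 mol → 0.22382 mol Fe, 0.22382 mol O.
CaO: 24.40/56.077 = 0.43512 mol → 0.43512 mol Ca, 0.43512 mol O.
SiO2: 51.39/60.083 = 0.85532 mol → 0.85532 mol Si, 1.71064 mol O.
Total oxygen = 2.57824 mol. Normalization factor = 6/2.57824 = 2.32717.
Ca per 6 O = 0.43512 × 2.32717 = 1.013.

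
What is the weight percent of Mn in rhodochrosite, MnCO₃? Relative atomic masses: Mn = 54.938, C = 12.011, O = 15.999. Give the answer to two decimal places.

Formula mass = 1×54.938 + 1×12.011 + 3×15.999 = 114.946 g/mol, of which 54.938 g is Mn.
So Mn makes up 54.938/114.946 = 0.4779 of the mass, i.e. 47.79%.

47.79 weight percent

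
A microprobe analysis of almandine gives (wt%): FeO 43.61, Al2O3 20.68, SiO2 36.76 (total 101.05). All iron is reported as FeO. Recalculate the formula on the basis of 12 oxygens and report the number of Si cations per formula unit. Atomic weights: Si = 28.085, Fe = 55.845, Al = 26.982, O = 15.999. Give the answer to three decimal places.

FeO (M=71.844): mol = 0.60701; Fe = 0.60701, O = 0.60701.
Al2O3 (M=101.961): mol = 0.20282; Al = 0.40564, O = 0.60846.
SiO2 (M=60.083): mol = 0.61182; Si = 0.61182, O = 1.22364.
ΣO = 2.43911; factor = 12/ΣO = 4.91983.
Si apfu = 0.61182 × 4.91983 = 3.010.

3.010 Si apfu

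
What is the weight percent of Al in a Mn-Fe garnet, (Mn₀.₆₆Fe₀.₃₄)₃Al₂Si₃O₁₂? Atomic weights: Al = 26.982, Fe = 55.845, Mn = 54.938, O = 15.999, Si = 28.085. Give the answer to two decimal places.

10.88 weight percent

Formula mass = 1.98·54.938 + 1.02·55.845 + 2·26.982 + 3·28.085 + 12·15.999 = 495.946 g/mol, of which 53.964 g is Al.
So Al makes up 53.964/495.946 = 0.1088 of the mass, i.e. 10.88%.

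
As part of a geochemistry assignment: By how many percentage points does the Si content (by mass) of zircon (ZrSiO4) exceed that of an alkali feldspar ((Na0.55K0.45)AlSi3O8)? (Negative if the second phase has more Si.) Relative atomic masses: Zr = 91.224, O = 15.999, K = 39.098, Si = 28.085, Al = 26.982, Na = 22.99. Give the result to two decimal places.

First mineral: 28.085 g Si in 183.305 g formula = 15.32 wt% Si.
Second mineral: 84.255 g Si in 269.468 g formula = 31.27 wt% Si.
15.32% − 31.27% gives a difference of -15.95 percentage points.

-15.95 percentage points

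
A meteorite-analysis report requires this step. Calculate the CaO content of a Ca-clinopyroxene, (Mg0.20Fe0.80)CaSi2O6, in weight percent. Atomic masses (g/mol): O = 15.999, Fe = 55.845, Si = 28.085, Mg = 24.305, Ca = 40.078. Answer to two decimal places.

23.19 wt%

M((Mg0.20Fe0.80)CaSi2O6) = 241.779 g/mol; M(CaO) = 56.077 g/mol.
Moles CaO per formula unit = 1 Ca ÷ 1 = 1.0000.
CaO fraction = (1.0000 × 56.077) / 241.779 = 56.077/241.779 = 0.2319.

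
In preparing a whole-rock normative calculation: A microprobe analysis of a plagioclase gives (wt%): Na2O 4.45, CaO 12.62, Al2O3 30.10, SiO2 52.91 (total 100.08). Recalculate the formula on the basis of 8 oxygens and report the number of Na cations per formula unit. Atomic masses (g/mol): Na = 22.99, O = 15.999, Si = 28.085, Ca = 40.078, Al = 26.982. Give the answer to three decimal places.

Na2O: 4.45/61.979 = 0.07180 mol → 0.14360 mol Na, 0.07180 mol O.
CaO: 12.62/56.077 = 0.22505 mol → 0.22505 mol Ca, 0.22505 mol O.
Al2O3: 30.10/101.961 = 0.29521 mol → 0.59042 mol Al, 0.88563 mol O.
SiO2: 52.91/60.083 = 0.88062 mol → 0.88062 mol Si, 1.76124 mol O.
Total oxygen = 2.94372 mol. Normalization factor = 8/2.94372 = 2.71765.
Na per 8 O = 0.14360 × 2.71765 = 0.390.

0.390 Na apfu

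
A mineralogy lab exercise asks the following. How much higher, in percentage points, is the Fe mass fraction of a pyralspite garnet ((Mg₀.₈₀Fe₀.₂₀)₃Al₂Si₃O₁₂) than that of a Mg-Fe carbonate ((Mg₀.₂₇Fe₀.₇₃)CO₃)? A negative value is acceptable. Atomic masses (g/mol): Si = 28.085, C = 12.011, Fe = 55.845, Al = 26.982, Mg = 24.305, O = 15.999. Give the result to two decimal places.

-30.04 percentage points

Fe in (Mg₀.₈₀Fe₀.₂₀)₃Al₂Si₃O₁₂: molar mass 422.046 g/mol; 0.60×55.845 = 33.507 g → 7.94 wt%.
Fe in (Mg₀.₂₇Fe₀.₇₃)CO₃: molar mass 107.337 g/mol; 0.73×55.845 = 40.767 g → 37.98 wt%.
Difference = 7.94 − 37.98 = -30.04 percentage points.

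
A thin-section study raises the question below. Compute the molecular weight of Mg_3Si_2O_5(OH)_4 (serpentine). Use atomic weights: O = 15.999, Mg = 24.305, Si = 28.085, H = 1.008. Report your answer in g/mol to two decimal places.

Mg: 3 × 24.305 = 72.9150
Si: 2 × 28.085 = 56.1700
O: 9 × 15.999 = 143.9910
H: 4 × 1.008 = 4.0320
Summing the contributions gives the formula mass.

277.11 g/mol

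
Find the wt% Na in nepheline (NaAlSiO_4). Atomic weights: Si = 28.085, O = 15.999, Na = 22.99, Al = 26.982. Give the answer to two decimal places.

M(NaAlSiO_4) = 142.053 g/mol.
Na contributes 1 × 22.99 = 22.990 g per mole.
22.990/142.053 = 0.1618 → 16.18%.

16.18 wt%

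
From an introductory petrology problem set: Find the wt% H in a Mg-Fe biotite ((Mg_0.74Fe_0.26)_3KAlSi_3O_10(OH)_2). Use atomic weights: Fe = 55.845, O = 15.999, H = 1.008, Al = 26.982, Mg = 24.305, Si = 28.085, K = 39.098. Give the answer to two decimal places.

M((Mg_0.74Fe_0.26)_3KAlSi_3O_10(OH)_2) = 441.855 g/mol.
H contributes 2 × 1.008 = 2.016 g per mole.
2.016/441.855 = 0.0046 → 0.46%.

0.46 wt%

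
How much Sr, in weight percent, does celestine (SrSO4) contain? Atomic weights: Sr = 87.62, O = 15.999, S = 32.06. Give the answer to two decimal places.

Molar mass of SrSO4: 1×87.62 + 1×32.06 + 4×15.999 = 183.676 g/mol.
Mass of Sr per formula unit: 1 × 87.62 = 87.620 g.
Weight fraction Sr = 87.620 / 183.676 = 0.4770.

47.70 weight percent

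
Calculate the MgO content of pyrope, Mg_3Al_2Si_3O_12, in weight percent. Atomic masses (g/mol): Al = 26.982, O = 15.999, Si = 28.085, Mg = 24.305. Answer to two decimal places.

M(Mg_3Al_2Si_3O_12) = 403.122 g/mol; M(MgO) = 40.304 g/mol.
Moles MgO per formula unit = 3 Mg ÷ 1 = 3.0000.
MgO fraction = (3.0000 × 40.304) / 403.122 = 120.912/403.122 = 0.2999.

29.99 wt%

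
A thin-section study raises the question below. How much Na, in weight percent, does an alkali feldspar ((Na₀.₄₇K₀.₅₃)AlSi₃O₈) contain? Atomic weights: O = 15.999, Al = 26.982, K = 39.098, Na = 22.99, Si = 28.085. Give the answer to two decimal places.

Molar mass of (Na₀.₄₇K₀.₅₃)AlSi₃O₈: 0.47·22.99 + 0.53·39.098 + 1·26.982 + 3·28.085 + 8·15.999 = 270.756 g/mol.
Mass of Na per formula unit: 0.47 × 22.99 = 10.805 g.
Weight fraction Na = 10.805 / 270.756 = 0.0399.

3.99 weight percent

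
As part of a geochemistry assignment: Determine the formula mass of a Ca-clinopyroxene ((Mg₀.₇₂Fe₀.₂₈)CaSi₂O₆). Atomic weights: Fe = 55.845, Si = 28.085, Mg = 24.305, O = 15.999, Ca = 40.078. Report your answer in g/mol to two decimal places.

225.38 g/mol

Mg: 0.72 × 24.305 = 17.4996
Fe: 0.28 × 55.845 = 15.6366
Ca: 1 × 40.078 = 40.0780
Si: 2 × 28.085 = 56.1700
O: 6 × 15.999 = 95.9940
Summing the contributions gives the formula mass.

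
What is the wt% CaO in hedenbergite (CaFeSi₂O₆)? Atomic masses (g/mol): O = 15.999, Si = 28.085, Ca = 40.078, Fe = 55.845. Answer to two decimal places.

22.60 wt%

M(CaFeSi₂O₆) = 248.087 g/mol; M(CaO) = 56.077 g/mol.
Moles CaO per formula unit = 1 Ca ÷ 1 = 1.0000.
CaO fraction = (1.0000 × 56.077) / 248.087 = 56.077/248.087 = 0.2260.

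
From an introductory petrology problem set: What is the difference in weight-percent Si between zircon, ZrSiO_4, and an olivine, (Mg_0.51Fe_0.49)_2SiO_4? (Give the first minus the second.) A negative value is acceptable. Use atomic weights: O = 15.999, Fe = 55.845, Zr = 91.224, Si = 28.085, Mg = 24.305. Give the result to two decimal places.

-1.05 percentage points

First mineral: 28.085 g Si in 183.305 g formula = 15.32 wt% Si.
Second mineral: 28.085 g Si in 171.600 g formula = 16.37 wt% Si.
15.32% − 16.37% gives a difference of -1.05 percentage points.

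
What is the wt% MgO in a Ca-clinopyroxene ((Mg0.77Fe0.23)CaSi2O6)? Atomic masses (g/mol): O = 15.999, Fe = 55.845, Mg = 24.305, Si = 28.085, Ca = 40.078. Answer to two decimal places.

13.87 wt%

Molar mass of (Mg0.77Fe0.23)CaSi2O6 = 0.77×24.305 + 0.23×55.845 + 1×40.078 + 2×28.085 + 6×15.999 = 223.801 g/mol.
Each formula unit contains 0.77 Mg, equivalent to 0.77/1 = 0.7700 mol MgO.
M(MgO) = 1×24.305 + 1×15.999 = 40.304 g/mol.
Mass of MgO per formula unit = 0.7700 × 40.304 = 31.034 g.
MgO wt% = 31.034 / 223.801 × 100 = 13.87%.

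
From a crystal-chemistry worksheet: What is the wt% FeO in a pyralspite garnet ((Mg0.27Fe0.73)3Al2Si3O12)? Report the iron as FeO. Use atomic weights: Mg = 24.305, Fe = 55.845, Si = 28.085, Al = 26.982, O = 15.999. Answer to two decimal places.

Molar mass of (Mg0.27Fe0.73)3Al2Si3O12 = 0.81*24.305 + 2.19*55.845 + 2*26.982 + 3*28.085 + 12*15.999 = 472.195 g/mol.
Each formula unit contains 2.19 Fe, equivalent to 2.19/1 = 2.1900 mol FeO.
M(FeO) = 1×55.845 + 1×15.999 = 71.844 g/mol.
Mass of FeO per formula unit = 2.1900 × 71.844 = 157.338 g.
FeO wt% = 157.338 / 472.195 × 100 = 33.32%.

33.32 wt%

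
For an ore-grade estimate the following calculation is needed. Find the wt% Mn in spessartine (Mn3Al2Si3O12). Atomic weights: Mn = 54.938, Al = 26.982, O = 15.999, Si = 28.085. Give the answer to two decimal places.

33.29 wt%

M(Mn3Al2Si3O12) = 495.021 g/mol.
Mn contributes 3 × 54.938 = 164.814 g per mole.
164.814/495.021 = 0.3329 → 33.29%.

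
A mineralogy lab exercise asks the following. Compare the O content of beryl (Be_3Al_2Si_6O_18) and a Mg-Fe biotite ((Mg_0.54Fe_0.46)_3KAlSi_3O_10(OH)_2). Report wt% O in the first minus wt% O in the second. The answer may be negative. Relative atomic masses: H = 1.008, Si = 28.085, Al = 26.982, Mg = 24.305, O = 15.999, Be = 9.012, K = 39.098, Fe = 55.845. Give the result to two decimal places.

11.91 percentage points

O in Be_3Al_2Si_6O_18: molar mass 537.492 g/mol; 18×15.999 = 287.982 g → 53.58 wt%.
O in (Mg_0.54Fe_0.46)_3KAlSi_3O_10(OH)_2: molar mass 460.779 g/mol; 12×15.999 = 191.988 g → 41.67 wt%.
Difference = 53.58 − 41.67 = 11.91 percentage points.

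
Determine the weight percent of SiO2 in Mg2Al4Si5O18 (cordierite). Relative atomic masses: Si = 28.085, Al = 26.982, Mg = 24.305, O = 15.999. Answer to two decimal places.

Molar mass of Mg2Al4Si5O18 = 2·24.305 + 4·26.982 + 5·28.085 + 18·15.999 = 584.945 g/mol.
Each formula unit contains 5 Si, equivalent to 5/1 = 5.0000 mol SiO2.
M(SiO2) = 1×28.085 + 2×15.999 = 60.083 g/mol.
Mass of SiO2 per formula unit = 5.0000 × 60.083 = 300.415 g.
SiO2 wt% = 300.415 / 584.945 × 100 = 51.36%.

51.36 wt%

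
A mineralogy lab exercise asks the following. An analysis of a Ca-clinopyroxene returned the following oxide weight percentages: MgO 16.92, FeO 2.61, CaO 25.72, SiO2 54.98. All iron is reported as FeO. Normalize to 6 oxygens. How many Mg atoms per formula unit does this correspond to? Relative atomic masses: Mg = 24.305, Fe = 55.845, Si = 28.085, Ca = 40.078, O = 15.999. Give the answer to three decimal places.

16.92 wt% MgO ÷ 40.304 g/mol = 0.41981 mol, giving 0.41981 Mg and 0.41981 O.
2.61 wt% FeO ÷ 71.844 g/mol = 0.03633 mol, giving 0.03633 Fe and 0.03633 O.
25.72 wt% CaO ÷ 56.077 g/mol = 0.45866 mol, giving 0.45866 Ca and 0.45866 O.
54.98 wt% SiO2 ÷ 60.083 g/mol = 0.91507 mol, giving 0.91507 Si and 1.83014 O.
Oxygen sums to 2.74494; scaling by 6/2.74494 = 2.18584 puts the formula on 6 O.
Mg: 0.41981 × 2.18584 = 0.918 atoms per formula unit.

0.918 Mg apfu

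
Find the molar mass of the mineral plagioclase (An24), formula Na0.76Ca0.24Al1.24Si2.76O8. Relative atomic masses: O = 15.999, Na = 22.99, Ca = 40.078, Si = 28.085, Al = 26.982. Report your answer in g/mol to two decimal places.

266.06 g/mol

Na: 0.76 × 22.99 = 17.4724
Ca: 0.24 × 40.078 = 9.6187
Al: 1.24 × 26.982 = 33.4577
Si: 2.76 × 28.085 = 77.5146
O: 8 × 15.999 = 127.9920
Summing the contributions gives the formula mass.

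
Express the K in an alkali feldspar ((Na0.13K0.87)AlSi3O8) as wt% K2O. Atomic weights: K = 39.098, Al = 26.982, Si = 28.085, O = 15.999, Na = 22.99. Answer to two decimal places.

Formula mass = 276.233 g/mol.
0.87 K → 0.4350 mol K2O per formula unit; M(K2O) = 94.195, so K2O mass = 40.975 g.
40.975/276.233 × 100 = 14.83 wt%.

14.83 wt%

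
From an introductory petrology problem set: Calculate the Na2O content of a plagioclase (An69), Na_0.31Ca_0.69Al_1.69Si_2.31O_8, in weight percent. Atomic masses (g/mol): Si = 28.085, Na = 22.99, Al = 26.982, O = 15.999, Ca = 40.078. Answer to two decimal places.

3.52 wt%

Molar mass of Na_0.31Ca_0.69Al_1.69Si_2.31O_8 = 0.31·22.99 + 0.69·40.078 + 1.69·26.982 + 2.31·28.085 + 8·15.999 = 273.249 g/mol.
Each formula unit contains 0.31 Na, equivalent to 0.31/2 = 0.1550 mol Na2O.
M(Na2O) = 2×22.99 + 1×15.999 = 61.979 g/mol.
Mass of Na2O per formula unit = 0.1550 × 61.979 = 9.607 g.
Na2O wt% = 9.607 / 273.249 × 100 = 3.52%.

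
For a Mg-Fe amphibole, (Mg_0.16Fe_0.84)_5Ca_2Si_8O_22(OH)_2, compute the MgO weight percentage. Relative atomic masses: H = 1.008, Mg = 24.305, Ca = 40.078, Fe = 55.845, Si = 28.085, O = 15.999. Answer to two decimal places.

3.41 wt%

M((Mg_0.16Fe_0.84)_5Ca_2Si_8O_22(OH)_2) = 944.821 g/mol; M(MgO) = 40.304 g/mol.
Moles MgO per formula unit = 0.80 Mg ÷ 1 = 0.8000.
MgO fraction = (0.8000 × 40.304) / 944.821 = 32.243/944.821 = 0.0341.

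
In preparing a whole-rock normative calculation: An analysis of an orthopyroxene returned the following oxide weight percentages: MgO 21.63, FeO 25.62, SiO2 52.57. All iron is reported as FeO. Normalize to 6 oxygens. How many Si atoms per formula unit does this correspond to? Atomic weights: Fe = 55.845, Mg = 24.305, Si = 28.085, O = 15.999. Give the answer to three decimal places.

MgO (M=40.304): mol = 0.53667; Mg = 0.53667, O = 0.53667.
FeO (M=71.844): mol = 0.35661; Fe = 0.35661, O = 0.35661.
SiO2 (M=60.083): mol = 0.87496; Si = 0.87496, O = 1.74992.
ΣO = 2.64320; factor = 6/ΣO = 2.26998.
Si apfu = 0.87496 × 2.26998 = 1.986.

1.986 Si apfu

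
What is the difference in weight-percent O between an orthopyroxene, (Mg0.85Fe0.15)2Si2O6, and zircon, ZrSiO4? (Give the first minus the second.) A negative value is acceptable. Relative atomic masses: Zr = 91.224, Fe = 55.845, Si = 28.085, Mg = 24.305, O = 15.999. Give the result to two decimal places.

10.75 percentage points

First mineral: 95.994 g O in 210.236 g formula = 45.66 wt% O.
Second mineral: 63.996 g O in 183.305 g formula = 34.91 wt% O.
45.66% − 34.91% gives a difference of 10.75 percentage points.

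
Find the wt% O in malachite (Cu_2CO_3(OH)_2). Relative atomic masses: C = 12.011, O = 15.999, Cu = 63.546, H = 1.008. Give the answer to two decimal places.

Molar mass of Cu_2CO_3(OH)_2: 2·63.546 + 1·12.011 + 5·15.999 + 2·1.008 = 221.114 g/mol.
Mass of O per formula unit: 5 × 15.999 = 79.995 g.
Weight fraction O = 79.995 / 221.114 = 0.3618.

36.18 mass %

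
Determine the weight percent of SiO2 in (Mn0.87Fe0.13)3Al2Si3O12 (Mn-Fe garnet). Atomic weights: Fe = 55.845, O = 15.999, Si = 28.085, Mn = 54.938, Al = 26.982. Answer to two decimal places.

36.39 wt%

M((Mn0.87Fe0.13)3Al2Si3O12) = 495.375 g/mol; M(SiO2) = 60.083 g/mol.
Moles SiO2 per formula unit = 3 Si ÷ 1 = 3.0000.
SiO2 fraction = (3.0000 × 60.083) / 495.375 = 180.249/495.375 = 0.3639.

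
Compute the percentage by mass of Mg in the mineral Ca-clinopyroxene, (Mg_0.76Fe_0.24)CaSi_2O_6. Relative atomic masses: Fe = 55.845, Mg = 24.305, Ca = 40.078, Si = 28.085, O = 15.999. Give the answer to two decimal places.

Molar mass of (Mg_0.76Fe_0.24)CaSi_2O_6: 0.76*24.305 + 0.24*55.845 + 1*40.078 + 2*28.085 + 6*15.999 = 224.117 g/mol.
Mass of Mg per formula unit: 0.76 × 24.305 = 18.472 g.
Weight fraction Mg = 18.472 / 224.117 = 0.0824.

8.24 weight percent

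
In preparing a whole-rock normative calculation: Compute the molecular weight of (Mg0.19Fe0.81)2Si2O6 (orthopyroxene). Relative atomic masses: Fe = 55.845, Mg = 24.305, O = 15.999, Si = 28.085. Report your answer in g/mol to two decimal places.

251.87 g/mol

Mg: 0.38 × 24.305 = 9.2359
Fe: 1.62 × 55.845 = 90.4689
Si: 2 × 28.085 = 56.1700
O: 6 × 15.999 = 95.9940
Summing the contributions gives the formula mass.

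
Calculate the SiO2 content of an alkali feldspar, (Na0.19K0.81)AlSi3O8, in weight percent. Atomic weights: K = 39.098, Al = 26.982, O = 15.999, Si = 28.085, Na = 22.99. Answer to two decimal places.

Molar mass of (Na0.19K0.81)AlSi3O8 = 0.19*22.99 + 0.81*39.098 + 1*26.982 + 3*28.085 + 8*15.999 = 275.266 g/mol.
Each formula unit contains 3 Si, equivalent to 3/1 = 3.0000 mol SiO2.
M(SiO2) = 1×28.085 + 2×15.999 = 60.083 g/mol.
Mass of SiO2 per formula unit = 3.0000 × 60.083 = 180.249 g.
SiO2 wt% = 180.249 / 275.266 × 100 = 65.48%.

65.48 wt%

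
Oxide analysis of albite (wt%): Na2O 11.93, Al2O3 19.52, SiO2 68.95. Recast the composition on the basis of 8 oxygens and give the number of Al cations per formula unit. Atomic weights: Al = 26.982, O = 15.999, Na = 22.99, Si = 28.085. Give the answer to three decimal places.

1.000 Al apfu

11.93 wt% Na2O ÷ 61.979 g/mol = 0.19248 mol, giving 0.38496 Na and 0.19248 O.
19.52 wt% Al2O3 ÷ 101.961 g/mol = 0.19145 mol, giving 0.38290 Al and 0.57435 O.
68.95 wt% SiO2 ÷ 60.083 g/mol = 1.14758 mol, giving 1.14758 Si and 2.29516 O.
Oxygen sums to 3.06199; scaling by 8/3.06199 = 2.61268 puts the formula on 8 O.
Al: 0.38290 × 2.61268 = 1.000 atoms per formula unit.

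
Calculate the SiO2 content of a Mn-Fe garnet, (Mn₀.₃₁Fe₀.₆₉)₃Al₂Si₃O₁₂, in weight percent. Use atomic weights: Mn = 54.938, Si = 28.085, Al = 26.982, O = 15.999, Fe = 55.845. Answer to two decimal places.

M((Mn₀.₃₁Fe₀.₆₉)₃Al₂Si₃O₁₂) = 496.898 g/mol; M(SiO2) = 60.083 g/mol.
Moles SiO2 per formula unit = 3 Si ÷ 1 = 3.0000.
SiO2 fraction = (3.0000 × 60.083) / 496.898 = 180.249/496.898 = 0.3627.

36.27 wt%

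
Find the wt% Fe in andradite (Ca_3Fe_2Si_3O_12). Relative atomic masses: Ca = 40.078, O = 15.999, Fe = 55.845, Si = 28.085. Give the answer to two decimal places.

21.98 wt%

M(Ca_3Fe_2Si_3O_12) = 508.167 g/mol.
Fe contributes 2 × 55.845 = 111.690 g per mole.
111.690/508.167 = 0.2198 → 21.98%.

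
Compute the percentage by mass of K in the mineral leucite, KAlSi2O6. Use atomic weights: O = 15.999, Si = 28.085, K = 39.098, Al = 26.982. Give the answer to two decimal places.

Molar mass of KAlSi2O6: 1·39.098 + 1·26.982 + 2·28.085 + 6·15.999 = 218.244 g/mol.
Mass of K per formula unit: 1 × 39.098 = 39.098 g.
Weight fraction K = 39.098 / 218.244 = 0.1791.

17.91 weight percent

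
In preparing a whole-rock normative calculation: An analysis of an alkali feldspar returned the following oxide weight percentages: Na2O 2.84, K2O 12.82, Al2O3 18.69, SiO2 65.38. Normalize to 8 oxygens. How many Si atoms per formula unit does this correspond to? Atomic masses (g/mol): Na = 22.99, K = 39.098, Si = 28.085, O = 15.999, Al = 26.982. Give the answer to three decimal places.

Na2O (M=61.979): mol = 0.04582; Na = 0.09164, O = 0.04582.
K2O (M=94.195): mol = 0.13610; K = 0.27220, O = 0.13610.
Al2O3 (M=101.961): mol = 0.18331; Al = 0.36662, O = 0.54993.
SiO2 (M=60.083): mol = 1.08816; Si = 1.08816, O = 2.17632.
ΣO = 2.90817; factor = 8/ΣO = 2.75087.
Si apfu = 1.08816 × 2.75087 = 2.993.

2.993 Si apfu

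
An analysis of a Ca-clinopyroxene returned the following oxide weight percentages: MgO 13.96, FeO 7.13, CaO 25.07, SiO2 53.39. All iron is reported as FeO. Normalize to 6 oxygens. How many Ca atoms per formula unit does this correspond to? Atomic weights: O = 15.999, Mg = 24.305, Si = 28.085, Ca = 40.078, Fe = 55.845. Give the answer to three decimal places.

1.005 Ca apfu

MgO (M=40.304): mol = 0.34637; Mg = 0.34637, O = 0.34637.
FeO (M=71.844): mol = 0.09924; Fe = 0.09924, O = 0.09924.
CaO (M=56.077): mol = 0.44706; Ca = 0.44706, O = 0.44706.
SiO2 (M=60.083): mol = 0.88860; Si = 0.88860, O = 1.77720.
ΣO = 2.66987; factor = 6/ΣO = 2.24730.
Ca apfu = 0.44706 × 2.24730 = 1.005.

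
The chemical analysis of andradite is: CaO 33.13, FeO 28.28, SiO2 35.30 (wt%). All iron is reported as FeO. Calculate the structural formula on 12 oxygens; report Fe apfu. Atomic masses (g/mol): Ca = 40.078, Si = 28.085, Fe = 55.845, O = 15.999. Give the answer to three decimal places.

CaO (M=56.077): mol = 0.59079; Ca = 0.59079, O = 0.59079.
FeO (M=71.844): mol = 0.39363; Fe = 0.39363, O = 0.39363.
SiO2 (M=60.083): mol = 0.58752; Si = 0.58752, O = 1.17504.
ΣO = 2.15946; factor = 12/ΣO = 5.55694.
Fe apfu = 0.39363 × 5.55694 = 2.187.

2.187 Fe apfu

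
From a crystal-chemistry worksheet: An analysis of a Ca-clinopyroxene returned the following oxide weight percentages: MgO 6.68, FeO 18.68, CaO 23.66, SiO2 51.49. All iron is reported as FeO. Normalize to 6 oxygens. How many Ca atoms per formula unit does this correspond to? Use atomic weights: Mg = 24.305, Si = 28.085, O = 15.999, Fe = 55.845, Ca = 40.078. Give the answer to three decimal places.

0.988 Ca apfu

MgO (M=40.304): mol = 0.16574; Mg = 0.16574, O = 0.16574.
FeO (M=71.844): mol = 0.26001; Fe = 0.26001, O = 0.26001.
CaO (M=56.077): mol = 0.42192; Ca = 0.42192, O = 0.42192.
SiO2 (M=60.083): mol = 0.85698; Si = 0.85698, O = 1.71396.
ΣO = 2.56163; factor = 6/ΣO = 2.34226.
Ca apfu = 0.42192 × 2.34226 = 0.988.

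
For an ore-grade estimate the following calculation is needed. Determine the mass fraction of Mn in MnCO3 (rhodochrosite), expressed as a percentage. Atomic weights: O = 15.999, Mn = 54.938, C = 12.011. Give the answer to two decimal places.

Formula mass = 1×54.938 + 1×12.011 + 3×15.999 = 114.946 g/mol, of which 54.938 g is Mn.
So Mn makes up 54.938/114.946 = 0.4779 of the mass, i.e. 47.79%.

47.79 wt%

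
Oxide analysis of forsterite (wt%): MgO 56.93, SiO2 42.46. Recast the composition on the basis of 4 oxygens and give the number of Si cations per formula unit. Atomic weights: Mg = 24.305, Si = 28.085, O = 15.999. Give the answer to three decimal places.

56.93 wt% MgO ÷ 40.304 g/mol = 1.41251 mol, giving 1.41251 Mg and 1.41251 O.
42.46 wt% SiO2 ÷ 60.083 g/mol = 0.70669 mol, giving 0.70669 Si and 1.41338 O.
Oxygen sums to 2.82589; scaling by 4/2.82589 = 1.41548 puts the formula on 4 O.
Si: 0.70669 × 1.41548 = 1.000 atoms per formula unit.

1.000 Si apfu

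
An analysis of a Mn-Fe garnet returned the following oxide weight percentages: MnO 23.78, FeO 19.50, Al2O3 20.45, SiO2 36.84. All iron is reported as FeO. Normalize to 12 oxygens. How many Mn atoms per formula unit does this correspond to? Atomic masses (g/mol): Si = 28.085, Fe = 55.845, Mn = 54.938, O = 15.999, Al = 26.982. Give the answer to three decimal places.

1.652 Mn apfu

23.78 wt% MnO ÷ 70.937 g/mol = 0.33523 mol, giving 0.33523 Mn and 0.33523 O.
19.50 wt% FeO ÷ 71.844 g/mol = 0.27142 mol, giving 0.27142 Fe and 0.27142 O.
20.45 wt% Al2O3 ÷ 101.961 g/mol = 0.20057 mol, giving 0.40114 Al and 0.60171 O.
36.84 wt% SiO2 ÷ 60.083 g/mol = 0.61315 mol, giving 0.61315 Si and 1.22630 O.
Oxygen sums to 2.43466; scaling by 12/2.43466 = 4.92882 puts the formula on 12 O.
Mn: 0.33523 × 4.92882 = 1.652 atoms per formula unit.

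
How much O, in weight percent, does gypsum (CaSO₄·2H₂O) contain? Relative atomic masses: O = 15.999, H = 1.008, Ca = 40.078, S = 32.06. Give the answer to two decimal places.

55.76 weight percent

Molar mass of CaSO₄·2H₂O: 1·40.078 + 1·32.06 + 6·15.999 + 4·1.008 = 172.164 g/mol.
Mass of O per formula unit: 6 × 15.999 = 95.994 g.
Weight fraction O = 95.994 / 172.164 = 0.5576.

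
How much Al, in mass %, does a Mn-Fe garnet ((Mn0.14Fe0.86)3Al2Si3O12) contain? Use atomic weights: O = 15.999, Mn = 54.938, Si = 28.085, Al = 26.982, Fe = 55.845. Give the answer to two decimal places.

Formula mass = 0.42*54.938 + 2.58*55.845 + 2*26.982 + 3*28.085 + 12*15.999 = 497.361 g/mol, of which 53.964 g is Al.
So Al makes up 53.964/497.361 = 0.1085 of the mass, i.e. 10.85%.

10.85 mass %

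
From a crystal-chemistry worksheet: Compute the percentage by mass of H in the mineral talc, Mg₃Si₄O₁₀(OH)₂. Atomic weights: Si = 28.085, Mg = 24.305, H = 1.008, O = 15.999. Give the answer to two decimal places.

M(Mg₃Si₄O₁₀(OH)₂) = 379.259 g/mol.
H contributes 2 × 1.008 = 2.016 g per mole.
2.016/379.259 = 0.0053 → 0.53%.

0.53 wt%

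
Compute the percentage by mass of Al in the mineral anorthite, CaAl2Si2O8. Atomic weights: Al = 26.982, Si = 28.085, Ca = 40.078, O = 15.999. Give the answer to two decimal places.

19.40 weight percent

M(CaAl2Si2O8) = 278.204 g/mol.
Al contributes 2 × 26.982 = 53.964 g per mole.
53.964/278.204 = 0.1940 → 19.40%.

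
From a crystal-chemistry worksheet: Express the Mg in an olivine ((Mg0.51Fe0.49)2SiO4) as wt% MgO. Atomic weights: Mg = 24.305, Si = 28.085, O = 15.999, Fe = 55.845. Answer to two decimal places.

M((Mg0.51Fe0.49)2SiO4) = 171.600 g/mol; M(MgO) = 40.304 g/mol.
Moles MgO per formula unit = 1.02 Mg ÷ 1 = 1.0200.
MgO fraction = (1.0200 × 40.304) / 171.600 = 41.110/171.600 = 0.2396.

23.96 wt%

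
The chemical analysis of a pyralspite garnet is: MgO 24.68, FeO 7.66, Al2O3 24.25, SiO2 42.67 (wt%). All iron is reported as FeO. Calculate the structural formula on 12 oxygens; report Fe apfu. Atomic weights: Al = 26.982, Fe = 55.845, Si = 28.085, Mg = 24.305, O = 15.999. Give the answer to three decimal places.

0.448 Fe apfu

24.68 wt% MgO ÷ 40.304 g/mol = 0.61235 mol, giving 0.61235 Mg and 0.61235 O.
7.66 wt% FeO ÷ 71.844 g/mol = 0.10662 mol, giving 0.10662 Fe and 0.10662 O.
24.25 wt% Al2O3 ÷ 101.961 g/mol = 0.23784 mol, giving 0.47568 Al and 0.71352 O.
42.67 wt% SiO2 ÷ 60.083 g/mol = 0.71018 mol, giving 0.71018 Si and 1.42036 O.
Oxygen sums to 2.85285; scaling by 12/2.85285 = 4.20632 puts the formula on 12 O.
Fe: 0.10662 × 4.20632 = 0.448 atoms per formula unit.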